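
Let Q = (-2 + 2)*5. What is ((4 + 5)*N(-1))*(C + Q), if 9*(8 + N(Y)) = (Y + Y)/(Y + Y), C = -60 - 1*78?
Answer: 9798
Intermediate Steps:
C = -138 (C = -60 - 78 = -138)
N(Y) = -71/9 (N(Y) = -8 + ((Y + Y)/(Y + Y))/9 = -8 + ((2*Y)/((2*Y)))/9 = -8 + ((2*Y)*(1/(2*Y)))/9 = -8 + (1/9)*1 = -8 + 1/9 = -71/9)
Q = 0 (Q = 0*5 = 0)
((4 + 5)*N(-1))*(C + Q) = ((4 + 5)*(-71/9))*(-138 + 0) = (9*(-71/9))*(-138) = -71*(-138) = 9798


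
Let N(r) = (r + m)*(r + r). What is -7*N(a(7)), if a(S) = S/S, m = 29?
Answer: -420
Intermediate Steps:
a(S) = 1
N(r) = 2*r*(29 + r) (N(r) = (r + 29)*(r + r) = (29 + r)*(2*r) = 2*r*(29 + r))
-7*N(a(7)) = -14*(29 + 1) = -14*30 = -7*60 = -420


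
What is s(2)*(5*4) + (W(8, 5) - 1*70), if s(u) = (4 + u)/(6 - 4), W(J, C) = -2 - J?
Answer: -20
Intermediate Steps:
s(u) = 2 + u/2 (s(u) = (4 + u)/2 = (4 + u)*(1/2) = 2 + u/2)
s(2)*(5*4) + (W(8, 5) - 1*70) = (2 + (1/2)*2)*(5*4) + ((-2 - 1*8) - 1*70) = (2 + 1)*20 + ((-2 - 8) - 70) = 3*20 + (-10 - 70) = 60 - 80 = -20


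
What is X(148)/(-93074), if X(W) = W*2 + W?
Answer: -222/46537 ≈ -0.0047704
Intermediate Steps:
X(W) = 3*W (X(W) = 2*W + W = 3*W)
X(148)/(-93074) = (3*148)/(-93074) = 444*(-1/93074) = -222/46537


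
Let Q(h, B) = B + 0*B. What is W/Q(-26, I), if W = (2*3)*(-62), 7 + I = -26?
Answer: 124/11 ≈ 11.273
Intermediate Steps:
I = -33 (I = -7 - 26 = -33)
Q(h, B) = B (Q(h, B) = B + 0 = B)
W = -372 (W = 6*(-62) = -372)
W/Q(-26, I) = -372/(-33) = -372*(-1/33) = 124/11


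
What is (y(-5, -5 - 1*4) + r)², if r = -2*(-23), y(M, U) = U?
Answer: 1369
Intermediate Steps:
r = 46
(y(-5, -5 - 1*4) + r)² = ((-5 - 1*4) + 46)² = ((-5 - 4) + 46)² = (-9 + 46)² = 37² = 1369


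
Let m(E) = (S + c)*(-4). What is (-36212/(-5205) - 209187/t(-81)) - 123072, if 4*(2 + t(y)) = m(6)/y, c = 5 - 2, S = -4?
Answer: -16215943189/848415 ≈ -19113.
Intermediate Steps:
c = 3
m(E) = 4 (m(E) = (-4 + 3)*(-4) = -1*(-4) = 4)
t(y) = -2 + 1/y (t(y) = -2 + (4/y)/4 = -2 + 1/y)
(-36212/(-5205) - 209187/t(-81)) - 123072 = (-36212/(-5205) - 209187/(-2 + 1/(-81))) - 123072 = (-36212*(-1/5205) - 209187/(-2 - 1/81)) - 123072 = (36212/5205 - 209187/(-163/81)) - 123072 = (36212/5205 - 209187*(-81/163)) - 123072 = (36212/5205 + 16944147/163) - 123072 = 88200187691/848415 - 123072 = -16215943189/848415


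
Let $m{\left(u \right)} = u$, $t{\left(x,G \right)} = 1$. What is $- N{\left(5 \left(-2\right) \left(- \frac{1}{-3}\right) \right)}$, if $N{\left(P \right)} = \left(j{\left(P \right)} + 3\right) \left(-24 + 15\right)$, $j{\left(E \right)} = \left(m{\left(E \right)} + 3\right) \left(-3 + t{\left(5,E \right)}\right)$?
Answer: $33$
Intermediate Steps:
$j{\left(E \right)} = -6 - 2 E$ ($j{\left(E \right)} = \left(E + 3\right) \left(-3 + 1\right) = \left(3 + E\right) \left(-2\right) = -6 - 2 E$)
$N{\left(P \right)} = 27 + 18 P$ ($N{\left(P \right)} = \left(\left(-6 - 2 P\right) + 3\right) \left(-24 + 15\right) = \left(-3 - 2 P\right) \left(-9\right) = 27 + 18 P$)
$- N{\left(5 \left(-2\right) \left(- \frac{1}{-3}\right) \right)} = - (27 + 18 \cdot 5 \left(-2\right) \left(- \frac{1}{-3}\right)) = - (27 + 18 \left(- 10 \left(\left(-1\right) \left(- \frac{1}{3}\right)\right)\right)) = - (27 + 18 \left(\left(-10\right) \frac{1}{3}\right)) = - (27 + 18 \left(- \frac{10}{3}\right)) = - (27 - 60) = \left(-1\right) \left(-33\right) = 33$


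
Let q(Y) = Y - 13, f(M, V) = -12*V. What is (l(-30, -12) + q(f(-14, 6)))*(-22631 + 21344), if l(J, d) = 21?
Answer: 82368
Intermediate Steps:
q(Y) = -13 + Y
(l(-30, -12) + q(f(-14, 6)))*(-22631 + 21344) = (21 + (-13 - 12*6))*(-22631 + 21344) = (21 + (-13 - 72))*(-1287) = (21 - 85)*(-1287) = -64*(-1287) = 82368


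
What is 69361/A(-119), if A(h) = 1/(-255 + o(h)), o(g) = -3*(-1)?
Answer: -17478972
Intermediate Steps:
o(g) = 3
A(h) = -1/252 (A(h) = 1/(-255 + 3) = 1/(-252) = -1/252)
69361/A(-119) = 69361/(-1/252) = 69361*(-252) = -17478972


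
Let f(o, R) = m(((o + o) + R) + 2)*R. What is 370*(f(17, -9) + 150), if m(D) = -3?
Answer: 65490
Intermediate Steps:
f(o, R) = -3*R
370*(f(17, -9) + 150) = 370*(-3*(-9) + 150) = 370*(27 + 150) = 370*177 = 65490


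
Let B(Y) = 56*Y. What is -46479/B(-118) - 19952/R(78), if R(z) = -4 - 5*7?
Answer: 133655497/257712 ≈ 518.62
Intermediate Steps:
R(z) = -39 (R(z) = -4 - 35 = -39)
-46479/B(-118) - 19952/R(78) = -46479/(56*(-118)) - 19952/(-39) = -46479/(-6608) - 19952*(-1/39) = -46479*(-1/6608) + 19952/39 = 46479/6608 + 19952/39 = 133655497/257712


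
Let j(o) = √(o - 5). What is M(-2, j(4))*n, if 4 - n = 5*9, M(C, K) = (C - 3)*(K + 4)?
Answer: 820 + 205*I ≈ 820.0 + 205.0*I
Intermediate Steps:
j(o) = √(-5 + o)
M(C, K) = (-3 + C)*(4 + K)
n = -41 (n = 4 - 5*9 = 4 - 1*45 = 4 - 45 = -41)
M(-2, j(4))*n = (-12 - 3*√(-5 + 4) + 4*(-2) - 2*√(-5 + 4))*(-41) = (-12 - 3*I - 8 - 2*I)*(-41) = (-20 - 5*I)*(-41) = 820 + 205*I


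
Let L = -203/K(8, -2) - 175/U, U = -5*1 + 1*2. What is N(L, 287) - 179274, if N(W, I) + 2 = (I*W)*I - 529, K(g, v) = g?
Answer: 60838559/24 ≈ 2.5349e+6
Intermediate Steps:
U = -3 (U = -5 + 2 = -3)
L = 791/24 (L = -203/8 - 175/(-3) = -203*1/8 - 175*(-1/3) = -203/8 + 175/3 = 791/24 ≈ 32.958)
N(W, I) = -531 + W*I**2 (N(W, I) = -2 + ((I*W)*I - 529) = -2 + (W*I**2 - 529) = -2 + (-529 + W*I**2) = -531 + W*I**2)
N(L, 287) - 179274 = (-531 + (791/24)*287**2) - 179274 = (-531 + (791/24)*82369) - 179274 = (-531 + 65153879/24) - 179274 = 65141135/24 - 179274 = 60838559/24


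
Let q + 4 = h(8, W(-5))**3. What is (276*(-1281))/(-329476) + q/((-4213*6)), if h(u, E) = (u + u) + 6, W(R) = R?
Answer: 32322893/49574371 ≈ 0.65201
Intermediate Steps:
h(u, E) = 6 + 2*u (h(u, E) = 2*u + 6 = 6 + 2*u)
q = 10644 (q = -4 + (6 + 2*8)**3 = -4 + (6 + 16)**3 = -4 + 22**3 = -4 + 10648 = 10644)
(276*(-1281))/(-329476) + q/((-4213*6)) = (276*(-1281))/(-329476) + 10644/((-4213*6)) = -353556*(-1/329476) + 10644/(-25278) = 12627/11767 + 10644*(-1/25278) = 12627/11767 - 1774/4213 = 32322893/49574371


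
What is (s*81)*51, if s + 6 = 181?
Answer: 722925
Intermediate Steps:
s = 175 (s = -6 + 181 = 175)
(s*81)*51 = (175*81)*51 = 14175*51 = 722925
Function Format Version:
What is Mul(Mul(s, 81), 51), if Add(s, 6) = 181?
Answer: 722925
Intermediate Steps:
s = 175 (s = Add(-6, 181) = 175)
Mul(Mul(s, 81), 51) = Mul(Mul(175, 81), 51) = Mul(14175, 51) = 722925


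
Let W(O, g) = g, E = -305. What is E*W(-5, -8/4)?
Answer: 610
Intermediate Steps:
E*W(-5, -8/4) = -(-2440)/4 = -305*(-2) = 610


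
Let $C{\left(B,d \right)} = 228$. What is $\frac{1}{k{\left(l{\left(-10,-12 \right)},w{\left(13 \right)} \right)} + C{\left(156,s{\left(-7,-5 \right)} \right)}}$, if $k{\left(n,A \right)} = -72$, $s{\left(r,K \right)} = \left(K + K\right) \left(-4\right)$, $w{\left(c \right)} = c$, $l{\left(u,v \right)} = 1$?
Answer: $\frac{1}{156} \approx 0.0064103$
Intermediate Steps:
$s{\left(r,K \right)} = - 8 K$ ($s{\left(r,K \right)} = 2 K \left(-4\right) = - 8 K$)
$\frac{1}{k{\left(l{\left(-10,-12 \right)},w{\left(13 \right)} \right)} + C{\left(156,s{\left(-7,-5 \right)} \right)}} = \frac{1}{-72 + 228} = \frac{1}{156}$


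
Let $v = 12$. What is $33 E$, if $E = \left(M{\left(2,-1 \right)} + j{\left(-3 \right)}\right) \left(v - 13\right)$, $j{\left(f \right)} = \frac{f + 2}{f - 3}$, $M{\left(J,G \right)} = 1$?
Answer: $- \frac{77}{2} \approx -38.5$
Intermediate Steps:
$j{\left(f \right)} = \frac{2 + f}{-3 + f}$
$E = - \frac{7}{6}$ ($E = \left(1 + \frac{2 - 3}{-3 - 3}\right) \left(12 - 13\right) = \left(1 + \frac{1}{-6} \left(-1\right)\right) \left(-1\right) = \left(1 - - \frac{1}{6}\right) \left(-1\right) = \left(1 + \frac{1}{6}\right) \left(-1\right) = \frac{7}{6} \left(-1\right) = - \frac{7}{6} \approx -1.1667$)
$33 E = 33 \left(- \frac{7}{6}\right) = - \frac{77}{2}$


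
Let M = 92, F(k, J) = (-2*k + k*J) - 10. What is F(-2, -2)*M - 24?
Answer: -208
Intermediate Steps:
F(k, J) = -10 - 2*k + J*k (F(k, J) = (-2*k + J*k) - 10 = -10 - 2*k + J*k)
F(-2, -2)*M - 24 = (-10 - 2*(-2) - 2*(-2))*92 - 24 = (-10 + 4 + 4)*92 - 24 = -2*92 - 24 = -184 - 24 = -208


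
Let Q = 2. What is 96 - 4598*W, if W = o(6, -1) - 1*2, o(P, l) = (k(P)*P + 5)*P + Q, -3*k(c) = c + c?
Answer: 524268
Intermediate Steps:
k(c) = -2*c/3 (k(c) = -(c + c)/3 = -2*c/3)
o(P, l) = 2 + P*(5 - 2*P**2/3) (o(P, l) = ((-2*P/3)*P + 5)*P + 2 = (-2*P**2/3 + 5)*P + 2 = (5 - 2*P**2/3)*P + 2 = P*(5 - 2*P**2/3) + 2 = 2 + P*(5 - 2*P**2/3))
W = -114 (W = (2 + 5*6 - 2/3*6**3) - 1*2 = (2 + 30 - 2/3*216) - 2 = (2 + 30 - 144) - 2 = -112 - 2 = -114)
96 - 4598*W = 96 - 4598*(-114) = 96 - 242*(-2166) = 96 + 524172 = 524268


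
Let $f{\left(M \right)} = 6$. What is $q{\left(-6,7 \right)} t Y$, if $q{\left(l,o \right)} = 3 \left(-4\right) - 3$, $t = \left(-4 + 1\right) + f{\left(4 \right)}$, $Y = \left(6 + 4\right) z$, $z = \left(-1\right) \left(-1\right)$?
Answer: $-450$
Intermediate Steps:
$z = 1$
$Y = 10$ ($Y = \left(6 + 4\right) 1 = 10 \cdot 1 = 10$)
$t = 3$ ($t = \left(-4 + 1\right) + 6 = -3 + 6 = 3$)
$q{\left(l,o \right)} = -15$ ($q{\left(l,o \right)} = -12 - 3 = -15$)
$q{\left(-6,7 \right)} t Y = \left(-15\right) 3 \cdot 10 = \left(-45\right) 10 = -450$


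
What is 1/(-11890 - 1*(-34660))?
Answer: 1/22770 ≈ 4.3917e-5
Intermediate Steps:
1/(-11890 - 1*(-34660)) = 1/(-11890 + 34660) = 1/22770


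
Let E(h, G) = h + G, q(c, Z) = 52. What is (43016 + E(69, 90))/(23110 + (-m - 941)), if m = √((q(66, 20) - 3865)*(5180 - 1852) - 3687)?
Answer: 957146575/504157912 + 43175*I*√12693351/504157912 ≈ 1.8985 + 0.30511*I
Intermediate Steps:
E(h, G) = G + h
m = I*√12693351 (m = √((52 - 3865)*(5180 - 1852) - 3687) = √(-3813*3328 - 3687) = √(-12689664 - 3687) = √(-12693351) = I*√12693351 ≈ 3562.8*I)
(43016 + E(69, 90))/(23110 + (-m - 941)) = (43016 + (90 + 69))/(23110 + (-I*√12693351 - 941)) = (43016 + 159)/(23110 + (-I*√12693351 - 941)) = 43175/(23110 + (-941 - I*√12693351)) = 43175/(22169 - I*√12693351)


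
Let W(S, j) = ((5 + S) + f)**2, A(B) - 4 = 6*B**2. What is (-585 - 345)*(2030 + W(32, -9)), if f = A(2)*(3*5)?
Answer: -196117470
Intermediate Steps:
A(B) = 4 + 6*B**2
f = 420 (f = (4 + 6*2**2)*(3*5) = (4 + 6*4)*15 = (4 + 24)*15 = 28*15 = 420)
W(S, j) = (425 + S)**2 (W(S, j) = ((5 + S) + 420)**2 = (425 + S)**2)
(-585 - 345)*(2030 + W(32, -9)) = (-585 - 345)*(2030 + (425 + 32)**2) = -930*(2030 + 457**2) = -930*(2030 + 208849) = -930*210879 = -196117470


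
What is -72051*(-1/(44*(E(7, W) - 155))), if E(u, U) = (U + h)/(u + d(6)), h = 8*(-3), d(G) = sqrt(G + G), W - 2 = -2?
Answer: -425317053/41429564 - 864612*sqrt(3)/10357391 ≈ -10.411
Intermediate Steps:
W = 0 (W = 2 - 2 = 0)
d(G) = sqrt(2)*sqrt(G) (d(G) = sqrt(2*G) = sqrt(2)*sqrt(G))
h = -24
E(u, U) = (-24 + U)/(u + 2*sqrt(3)) (E(u, U) = (U - 24)/(u + sqrt(2)*sqrt(6)) = (-24 + U)/(u + 2*sqrt(3)))
-72051*(-1/(44*(E(7, W) - 155))) = -72051*(-1/(44*((-24 + 0)/(7 + 2*sqrt(3)) - 155))) = -72051*(-1/(44*(-24/(7 + 2*sqrt(3)) - 155))) = -72051*(-1/(44*(-155 - 24/(7 + 2*sqrt(3))))) = -72051/(6820 + 1056/(7 + 2*sqrt(3)))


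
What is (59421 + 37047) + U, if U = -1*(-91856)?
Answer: 188324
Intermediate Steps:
U = 91856
(59421 + 37047) + U = (59421 + 37047) + 91856 = 96468 + 91856 = 188324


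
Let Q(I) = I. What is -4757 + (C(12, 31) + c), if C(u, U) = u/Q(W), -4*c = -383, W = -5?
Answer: -93273/20 ≈ -4663.6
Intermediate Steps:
c = 383/4 (c = -¼*(-383) = 383/4 ≈ 95.750)
C(u, U) = -u/5 (C(u, U) = u/(-5) = u*(-⅕) = -u/5)
-4757 + (C(12, 31) + c) = -4757 + (-⅕*12 + 383/4) = -4757 + (-12/5 + 383/4) = -4757 + 1867/20 = -93273/20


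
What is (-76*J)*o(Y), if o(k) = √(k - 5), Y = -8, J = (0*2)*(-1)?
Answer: 0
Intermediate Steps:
J = 0 (J = 0*(-1) = 0)
o(k) = √(-5 + k)
(-76*J)*o(Y) = (-76*0)*√(-5 - 8) = 0*√(-13) = 0*(I*√13) = 0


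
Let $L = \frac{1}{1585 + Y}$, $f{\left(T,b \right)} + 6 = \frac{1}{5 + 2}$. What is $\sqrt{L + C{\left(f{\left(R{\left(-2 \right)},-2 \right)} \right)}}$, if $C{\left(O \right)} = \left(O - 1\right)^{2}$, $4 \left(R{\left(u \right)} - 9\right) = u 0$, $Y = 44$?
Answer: $\frac{\sqrt{679340965}}{3801} \approx 6.8572$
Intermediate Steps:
$R{\left(u \right)} = 9$ ($R{\left(u \right)} = 9 + \frac{u 0}{4} = 9 + \frac{1}{4} \cdot 0 = 9 + 0 = 9$)
$f{\left(T,b \right)} = - \frac{41}{7}$ ($f{\left(T,b \right)} = -6 + \frac{1}{5 + 2} = -6 + \frac{1}{7} = - \frac{41}{7}$)
$C{\left(O \right)} = \left(-1 + O\right)^{2}$
$L = \frac{1}{1629}$ ($L = \frac{1}{1585 + 44} = \frac{1}{1629} \approx 0.00061387$)
$\sqrt{L + C{\left(f{\left(R{\left(-2 \right)},-2 \right)} \right)}} = \sqrt{\frac{1}{1629} + \left(-1 - \frac{41}{7}\right)^{2}} = \sqrt{\frac{1}{1629} + \left(- \frac{48}{7}\right)^{2}} = \sqrt{\frac{1}{1629} + \frac{2304}{49}} = \sqrt{\frac{3753265}{79821}} = \frac{\sqrt{679340965}}{3801}$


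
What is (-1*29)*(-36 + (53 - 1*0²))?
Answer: -493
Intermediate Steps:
(-1*29)*(-36 + (53 - 1*0²)) = -29*(-36 + (53 - 1*0)) = -29*(-36 + (53 + 0)) = -29*(-36 + 53) = -29*17 = -493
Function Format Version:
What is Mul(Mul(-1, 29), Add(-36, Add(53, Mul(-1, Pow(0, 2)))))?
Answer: -493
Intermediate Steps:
Mul(Mul(-1, 29), Add(-36, Add(53, Mul(-1, Pow(0, 2))))) = Mul(-29, Add(-36, Add(53, Mul(-1, 0)))) = Mul(-29, Add(-36, Add(53, 0))) = Mul(-29, Add(-36, 53)) = Mul(-29, 17) = -493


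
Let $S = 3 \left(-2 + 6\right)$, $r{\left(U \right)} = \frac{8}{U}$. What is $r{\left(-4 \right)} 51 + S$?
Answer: $-90$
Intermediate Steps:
$S = 12$ ($S = 3 \cdot 4 = 12$)
$r{\left(-4 \right)} 51 + S = \frac{8}{-4} \cdot 51 + 12 = 8 \left(- \frac{1}{4}\right) 51 + 12 = \left(-2\right) 51 + 12 = -102 + 12 = -90$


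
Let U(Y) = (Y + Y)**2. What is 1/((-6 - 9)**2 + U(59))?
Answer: 1/14149 ≈ 7.0676e-5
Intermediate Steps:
U(Y) = 4*Y**2 (U(Y) = (2*Y)**2 = 4*Y**2)
1/((-6 - 9)**2 + U(59)) = 1/((-6 - 9)**2 + 4*59**2) = 1/((-15)**2 + 4*3481) = 1/(225 + 13924) = 1/14149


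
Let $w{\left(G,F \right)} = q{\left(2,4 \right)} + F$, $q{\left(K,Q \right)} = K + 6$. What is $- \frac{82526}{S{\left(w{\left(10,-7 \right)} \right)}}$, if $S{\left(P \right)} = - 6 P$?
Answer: $\frac{41263}{3} \approx 13754.0$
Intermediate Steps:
$q{\left(K,Q \right)} = 6 + K$
$w{\left(G,F \right)} = 8 + F$ ($w{\left(G,F \right)} = \left(6 + 2\right) + F = 8 + F$)
$- \frac{82526}{S{\left(w{\left(10,-7 \right)} \right)}} = - \frac{82526}{\left(-6\right) \left(8 - 7\right)} = - \frac{82526}{\left(-6\right) 1} = - \frac{82526}{-6} = \left(-82526\right) \left(- \frac{1}{6}\right) = \frac{41263}{3}$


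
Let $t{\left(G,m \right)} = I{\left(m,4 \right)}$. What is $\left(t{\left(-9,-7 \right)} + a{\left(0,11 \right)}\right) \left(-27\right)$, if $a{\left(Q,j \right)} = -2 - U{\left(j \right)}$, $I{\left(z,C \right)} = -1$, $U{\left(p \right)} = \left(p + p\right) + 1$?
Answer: $702$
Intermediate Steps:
$U{\left(p \right)} = 1 + 2 p$ ($U{\left(p \right)} = 2 p + 1 = 1 + 2 p$)
$t{\left(G,m \right)} = -1$
$a{\left(Q,j \right)} = -3 - 2 j$ ($a{\left(Q,j \right)} = -2 - \left(1 + 2 j\right) = -3 - 2 j$)
$\left(t{\left(-9,-7 \right)} + a{\left(0,11 \right)}\right) \left(-27\right) = \left(-1 - 25\right) \left(-27\right) = \left(-26\right) \left(-27\right) = 702$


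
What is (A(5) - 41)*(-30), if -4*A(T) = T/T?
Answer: 2475/2 ≈ 1237.5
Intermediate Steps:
A(T) = -¼ (A(T) = -T/(4*T) = -¼*1 = -¼)
(A(5) - 41)*(-30) = (-¼ - 41)*(-30) = -165/4*(-30) = 2475/2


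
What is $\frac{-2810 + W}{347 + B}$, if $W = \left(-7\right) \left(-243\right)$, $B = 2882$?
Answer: $- \frac{1109}{3229} \approx -0.34345$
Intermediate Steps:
$W = 1701$
$\frac{-2810 + W}{347 + B} = \frac{-2810 + 1701}{347 + 2882} = - \frac{1109}{3229}$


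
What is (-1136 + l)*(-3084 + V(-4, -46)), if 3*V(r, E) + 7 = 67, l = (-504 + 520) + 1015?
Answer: 321720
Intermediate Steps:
l = 1031 (l = 16 + 1015 = 1031)
V(r, E) = 20 (V(r, E) = -7/3 + (⅓)*67 = -7/3 + 67/3 = 20)
(-1136 + l)*(-3084 + V(-4, -46)) = (-1136 + 1031)*(-3084 + 20) = -105*(-3064) = 321720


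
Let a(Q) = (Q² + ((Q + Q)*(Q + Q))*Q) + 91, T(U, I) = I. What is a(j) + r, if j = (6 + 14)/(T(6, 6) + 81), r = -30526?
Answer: -20041472005/658503 ≈ -30435.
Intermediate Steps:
j = 20/87 (j = (6 + 14)/(6 + 81) = 20/87 ≈ 0.22989)
a(Q) = 91 + Q² + 4*Q³ (a(Q) = (Q² + ((2*Q)*(2*Q))*Q) + 91 = (Q² + (4*Q²)*Q) + 91 = (Q² + 4*Q³) + 91 = 91 + Q² + 4*Q³)
a(j) + r = (91 + (20/87)² + 4*(20/87)³) - 30526 = (91 + 400/7569 + 4*(8000/658503)) - 30526 = (91 + 400/7569 + 32000/658503) - 30526 = 59990573/658503 - 30526 = -20041472005/658503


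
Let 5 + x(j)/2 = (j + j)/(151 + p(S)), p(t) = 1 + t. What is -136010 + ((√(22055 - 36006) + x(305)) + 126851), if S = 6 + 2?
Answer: -73291/8 + I*√13951 ≈ -9161.4 + 118.11*I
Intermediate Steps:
S = 8
x(j) = -10 + j/40 (x(j) = -10 + 2*((j + j)/(151 + (1 + 8))) = -10 + 2*((2*j)/(151 + 9)) = -10 + 2*((2*j)/160) = -10 + 2*((2*j)*(1/160)) = -10 + 2*(j/80) = -10 + j/40)
-136010 + ((√(22055 - 36006) + x(305)) + 126851) = -136010 + ((√(22055 - 36006) + (-10 + (1/40)*305)) + 126851) = -136010 + ((√(-13951) + (-10 + 61/8)) + 126851) = -136010 + ((I*√13951 - 19/8) + 126851) = -136010 + ((-19/8 + I*√13951) + 126851) = -136010 + (1014789/8 + I*√13951) = -73291/8 + I*√13951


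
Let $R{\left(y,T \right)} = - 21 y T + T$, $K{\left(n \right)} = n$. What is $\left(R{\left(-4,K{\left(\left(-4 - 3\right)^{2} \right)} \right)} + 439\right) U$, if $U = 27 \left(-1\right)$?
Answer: $-124308$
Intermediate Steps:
$U = -27$
$R{\left(y,T \right)} = T - 21 T y$ ($R{\left(y,T \right)} = - 21 T y + T = T - 21 T y$)
$\left(R{\left(-4,K{\left(\left(-4 - 3\right)^{2} \right)} \right)} + 439\right) U = \left(\left(-4 - 3\right)^{2} \left(1 - -84\right) + 439\right) \left(-27\right) = \left(\left(-7\right)^{2} \left(1 + 84\right) + 439\right) \left(-27\right) = \left(49 \cdot 85 + 439\right) \left(-27\right) = \left(4165 + 439\right) \left(-27\right) = 4604 \left(-27\right) = -124308$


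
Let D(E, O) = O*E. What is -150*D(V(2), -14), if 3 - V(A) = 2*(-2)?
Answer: 14700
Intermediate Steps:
V(A) = 7 (V(A) = 3 - 2*(-2) = 3 - 1*(-4) = 3 + 4 = 7)
D(E, O) = E*O
-150*D(V(2), -14) = -1050*(-14) = -150*(-98) = 14700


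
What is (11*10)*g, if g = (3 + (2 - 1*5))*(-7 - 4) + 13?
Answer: 1430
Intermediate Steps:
g = 13 (g = (3 + (2 - 5))*(-11) + 13 = (3 - 3)*(-11) + 13 = 0*(-11) + 13 = 0 + 13 = 13)
(11*10)*g = (11*10)*13 = 110*13 = 1430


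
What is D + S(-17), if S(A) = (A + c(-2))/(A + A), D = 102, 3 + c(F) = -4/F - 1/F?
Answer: 6971/68 ≈ 102.51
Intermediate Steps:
c(F) = -3 - 5/F (c(F) = -3 + (-4/F - 1/F) = -3 - 5/F)
S(A) = (-½ + A)/(2*A) (S(A) = (A + (-3 - 5/(-2)))/(A + A) = (A + (-3 - 5*(-½)))/((2*A)) = (A + (-3 + 5/2))*(1/(2*A)) = (A - ½)*(1/(2*A)) = (-½ + A)*(1/(2*A)) = (-½ + A)/(2*A))
D + S(-17) = 102 + (¼)*(-1 + 2*(-17))/(-17) = 102 + (¼)*(-1/17)*(-1 - 34) = 102 + (¼)*(-1/17)*(-35) = 102 + 35/68 = 6971/68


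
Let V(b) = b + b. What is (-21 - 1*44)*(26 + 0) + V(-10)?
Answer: -1710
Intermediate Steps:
V(b) = 2*b
(-21 - 1*44)*(26 + 0) + V(-10) = (-21 - 1*44)*(26 + 0) + 2*(-10) = (-21 - 44)*26 - 20 = -65*26 - 20 = -1690 - 20 = -1710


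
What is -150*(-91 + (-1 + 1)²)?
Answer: 13650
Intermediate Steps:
-150*(-91 + (-1 + 1)²) = -150*(-91 + 0²) = -150*(-91 + 0) = -150*(-91) = 13650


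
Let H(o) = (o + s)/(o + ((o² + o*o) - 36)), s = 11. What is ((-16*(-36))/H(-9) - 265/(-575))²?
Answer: 15016345758649/13225 ≈ 1.1355e+9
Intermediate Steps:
H(o) = (11 + o)/(-36 + o + 2*o²) (H(o) = (o + 11)/(o + ((o² + o*o) - 36)) = (11 + o)/(o + ((o² + o²) - 36)) = (11 + o)/(o + (2*o² - 36)) = (11 + o)/(o + (-36 + 2*o²)) = (11 + o)/(-36 + o + 2*o²))
((-16*(-36))/H(-9) - 265/(-575))² = ((-16*(-36))/(((11 - 9)/(-36 - 9 + 2*(-9)²))) - 265/(-575))² = (576/((2/(-36 - 9 + 2*81))) - 265*(-1/575))² = (576/((2/(-36 - 9 + 162))) + 53/115)² = (576/((2/117)) + 53/115)² = (576/(((1/117)*2)) + 53/115)² = (576/(2/117) + 53/115)² = (576*(117/2) + 53/115)² = (33696 + 53/115)² = (3875093/115)² = 15016345758649/13225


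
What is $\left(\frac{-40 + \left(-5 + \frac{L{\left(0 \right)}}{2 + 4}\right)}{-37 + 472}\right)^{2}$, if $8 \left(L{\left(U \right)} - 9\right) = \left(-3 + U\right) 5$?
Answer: $\frac{491401}{48441600} \approx 0.010144$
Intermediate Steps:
$L{\left(U \right)} = \frac{57}{8} + \frac{5 U}{8}$ ($L{\left(U \right)} = 9 + \frac{\left(-3 + U\right) 5}{8} = 9 + \frac{-15 + 5 U}{8} = 9 + \left(- \frac{15}{8} + \frac{5 U}{8}\right) = \frac{57}{8} + \frac{5 U}{8}$)
$\left(\frac{-40 + \left(-5 + \frac{L{\left(0 \right)}}{2 + 4}\right)}{-37 + 472}\right)^{2} = \left(\frac{-40 - \left(5 - \frac{\frac{57}{8} + \frac{5}{8} \cdot 0}{2 + 4}\right)}{-37 + 472}\right)^{2} = \left(\frac{-40 - \left(5 - \frac{\frac{57}{8} + 0}{6}\right)}{435}\right)^{2} = \left(\left(-40 + \left(-5 + \frac{1}{6} \cdot \frac{57}{8}\right)\right) \frac{1}{435}\right)^{2} = \left(\left(-40 + \left(-5 + \frac{19}{16}\right)\right) \frac{1}{435}\right)^{2} = \left(\left(-40 - \frac{61}{16}\right) \frac{1}{435}\right)^{2} = \left(\left(- \frac{701}{16}\right) \frac{1}{435}\right)^{2} = \left(- \frac{701}{6960}\right)^{2} = \frac{491401}{48441600}$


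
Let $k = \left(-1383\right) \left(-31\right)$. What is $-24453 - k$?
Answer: $-67326$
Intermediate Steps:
$k = 42873$
$-24453 - k = -24453 - 42873 = -67326$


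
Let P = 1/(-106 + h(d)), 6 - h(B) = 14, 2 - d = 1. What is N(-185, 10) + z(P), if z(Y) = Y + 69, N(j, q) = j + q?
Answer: -12085/114 ≈ -106.01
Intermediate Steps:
d = 1 (d = 2 - 1*1 = 2 - 1 = 1)
h(B) = -8 (h(B) = 6 - 1*14 = 6 - 14 = -8)
P = -1/114 (P = 1/(-106 - 8) = 1/(-114) = -1/114 ≈ -0.0087719)
z(Y) = 69 + Y
N(-185, 10) + z(P) = (-185 + 10) + (69 - 1/114) = -175 + 7865/114 = -12085/114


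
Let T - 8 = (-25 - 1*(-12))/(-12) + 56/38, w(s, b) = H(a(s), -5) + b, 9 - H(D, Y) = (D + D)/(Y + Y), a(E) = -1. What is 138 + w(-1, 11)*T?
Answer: 131871/380 ≈ 347.03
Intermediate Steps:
H(D, Y) = 9 - D/Y (H(D, Y) = 9 - (D + D)/(Y + Y) = 9 - 2*D/(2*Y) = 9 - 2*D*1/(2*Y) = 9 - D/Y)
w(s, b) = 44/5 + b (w(s, b) = (9 - 1*(-1)/(-5)) + b = (9 - 1*(-1)*(-⅕)) + b = (9 - ⅕) + b = 44/5 + b)
T = 2407/228 (T = 8 + ((-25 - 1*(-12))/(-12) + 56/38) = 8 + ((-25 + 12)*(-1/12) + 56*(1/38)) = 8 + (-13*(-1/12) + 28/19) = 8 + (13/12 + 28/19) = 8 + 583/228 = 2407/228 ≈ 10.557)
138 + w(-1, 11)*T = 138 + (44/5 + 11)*(2407/228) = 138 + (99/5)*(2407/228) = 138 + 79431/380 = 131871/380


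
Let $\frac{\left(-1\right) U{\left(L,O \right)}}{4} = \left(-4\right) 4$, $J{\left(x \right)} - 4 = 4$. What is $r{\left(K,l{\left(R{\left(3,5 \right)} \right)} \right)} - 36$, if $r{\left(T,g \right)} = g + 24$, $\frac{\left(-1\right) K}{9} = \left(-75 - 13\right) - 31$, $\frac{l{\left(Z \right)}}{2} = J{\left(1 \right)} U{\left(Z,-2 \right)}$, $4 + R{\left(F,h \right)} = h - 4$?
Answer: $1012$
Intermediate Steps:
$J{\left(x \right)} = 8$ ($J{\left(x \right)} = 4 + 4 = 8$)
$R{\left(F,h \right)} = -8 + h$ ($R{\left(F,h \right)} = -4 + \left(h - 4\right) = -4 + \left(-4 + h\right) = -8 + h$)
$U{\left(L,O \right)} = 64$ ($U{\left(L,O \right)} = - 4 \left(\left(-4\right) 4\right) = \left(-4\right) \left(-16\right) = 64$)
$l{\left(Z \right)} = 1024$ ($l{\left(Z \right)} = 2 \cdot 8 \cdot 64 = 2 \cdot 512 = 1024$)
$K = 1071$ ($K = - 9 \left(\left(-75 - 13\right) - 31\right) = - 9 \left(-88 - 31\right) = \left(-9\right) \left(-119\right) = 1071$)
$r{\left(T,g \right)} = 24 + g$
$r{\left(K,l{\left(R{\left(3,5 \right)} \right)} \right)} - 36 = \left(24 + 1024\right) - 36 = 1048 - 36 = 1012$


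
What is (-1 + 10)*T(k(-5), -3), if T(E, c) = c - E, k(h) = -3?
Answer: 0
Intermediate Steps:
(-1 + 10)*T(k(-5), -3) = (-1 + 10)*(-3 - 1*(-3)) = 9*(-3 + 3) = 9*0 = 0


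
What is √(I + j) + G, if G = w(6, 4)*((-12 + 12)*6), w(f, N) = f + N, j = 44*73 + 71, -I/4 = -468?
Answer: √5155 ≈ 71.798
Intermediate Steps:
I = 1872 (I = -4*(-468) = 1872)
j = 3283 (j = 3212 + 71 = 3283)
w(f, N) = N + f
G = 0 (G = (4 + 6)*((-12 + 12)*6) = 10*(0*6) = 10*0 = 0)
√(I + j) + G = √(1872 + 3283) + 0 = √5155 + 0 = √5155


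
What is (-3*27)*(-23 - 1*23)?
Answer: 3726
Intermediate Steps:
(-3*27)*(-23 - 1*23) = -81*(-23 - 23) = -81*(-46) = 3726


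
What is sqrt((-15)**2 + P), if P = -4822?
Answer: I*sqrt(4597) ≈ 67.801*I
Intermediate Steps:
sqrt((-15)**2 + P) = sqrt((-15)**2 - 4822) = sqrt(225 - 4822) = sqrt(-4597) = I*sqrt(4597)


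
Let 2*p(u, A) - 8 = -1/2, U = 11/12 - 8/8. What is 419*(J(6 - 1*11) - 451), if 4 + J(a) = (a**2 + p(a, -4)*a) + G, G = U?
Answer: -1128367/6 ≈ -1.8806e+5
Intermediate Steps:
U = -1/12 (U = 11*(1/12) - 8*1/8 = 11/12 - 1 = -1/12 ≈ -0.083333)
G = -1/12 ≈ -0.083333
p(u, A) = 15/4 (p(u, A) = 4 + (-1/2)/2 = 4 + (-1*1/2)/2 = 4 + (1/2)*(-1/2) = 4 - 1/4 = 15/4)
J(a) = -49/12 + a**2 + 15*a/4 (J(a) = -4 + ((a**2 + 15*a/4) - 1/12) = -4 + (-1/12 + a**2 + 15*a/4) = -49/12 + a**2 + 15*a/4)
419*(J(6 - 1*11) - 451) = 419*((-49/12 + (6 - 1*11)**2 + 15*(6 - 1*11)/4) - 451) = 419*((-49/12 + (6 - 11)**2 + 15*(6 - 11)/4) - 451) = 419*((-49/12 + (-5)**2 + (15/4)*(-5)) - 451) = 419*((-49/12 + 25 - 75/4) - 451) = 419*(13/6 - 451) = 419*(-2693/6) = -1128367/6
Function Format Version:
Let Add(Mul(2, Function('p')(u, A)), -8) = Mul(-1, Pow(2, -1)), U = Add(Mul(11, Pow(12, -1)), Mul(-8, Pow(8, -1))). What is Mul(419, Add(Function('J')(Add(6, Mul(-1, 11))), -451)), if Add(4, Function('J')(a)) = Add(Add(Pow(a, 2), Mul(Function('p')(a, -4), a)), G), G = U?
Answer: Rational(-1128367, 6) ≈ -1.8806e+5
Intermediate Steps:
U = Rational(-1, 12) (U = Add(Mul(11, Rational(1, 12)), Mul(-8, Rational(1, 8))) = Add(Rational(11, 12), -1) = Rational(-1, 12) ≈ -0.083333)
G = Rational(-1, 12) ≈ -0.083333
Function('p')(u, A) = Rational(15, 4) (Function('p')(u, A) = Add(4, Mul(Rational(1, 2), Mul(-1, Pow(2, -1)))) = Add(4, Mul(Rational(1, 2), Mul(-1, Rational(1, 2)))) = Add(4, Mul(Rational(1, 2), Rational(-1, 2))) = Add(4, Rational(-1, 4)) = Rational(15, 4))
Function('J')(a) = Add(Rational(-49, 12), Pow(a, 2), Mul(Rational(15, 4), a)) (Function('J')(a) = Add(-4, Add(Add(Pow(a, 2), Mul(Rational(15, 4), a)), Rational(-1, 12))) = Add(-4, Add(Rational(-1, 12), Pow(a, 2), Mul(Rational(15, 4), a))) = Add(Rational(-49, 12), Pow(a, 2), Mul(Rational(15, 4), a)))
Mul(419, Add(Function('J')(Add(6, Mul(-1, 11))), -451)) = Mul(419, Add(Add(Rational(-49, 12), Pow(Add(6, Mul(-1, 11)), 2), Mul(Rational(15, 4), Add(6, Mul(-1, 11)))), -451)) = Mul(419, Add(Add(Rational(-49, 12), Pow(Add(6, -11), 2), Mul(Rational(15, 4), Add(6, -11))), -451)) = Mul(419, Add(Add(Rational(-49, 12), Pow(-5, 2), Mul(Rational(15, 4), -5)), -451)) = Mul(419, Add(Add(Rational(-49, 12), 25, Rational(-75, 4)), -451)) = Mul(419, Add(Rational(13, 6), -451)) = Mul(419, Rational(-2693, 6)) = Rational(-1128367, 6)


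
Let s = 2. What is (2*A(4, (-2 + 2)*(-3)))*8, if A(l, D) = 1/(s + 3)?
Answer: 16/5 ≈ 3.2000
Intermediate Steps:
A(l, D) = ⅕ (A(l, D) = 1/(2 + 3) = 1/5 = ⅕)
(2*A(4, (-2 + 2)*(-3)))*8 = (2*(⅕))*8 = (⅖)*8 = 16/5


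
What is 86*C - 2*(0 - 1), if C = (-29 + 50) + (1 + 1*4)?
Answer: 2238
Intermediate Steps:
C = 26 (C = 21 + (1 + 4) = 21 + 5 = 26)
86*C - 2*(0 - 1) = 86*26 - 2*(0 - 1) = 2236 - 2*(-1) = 2236 + 2 = 2238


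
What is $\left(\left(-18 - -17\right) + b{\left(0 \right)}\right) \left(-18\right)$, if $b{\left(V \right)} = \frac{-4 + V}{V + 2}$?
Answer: $54$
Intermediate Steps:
$b{\left(V \right)} = \frac{-4 + V}{2 + V}$
$\left(\left(-18 - -17\right) + b{\left(0 \right)}\right) \left(-18\right) = \left(\left(-18 - -17\right) + \frac{-4 + 0}{2 + 0}\right) \left(-18\right) = \left(\left(-18 + 17\right) + \frac{1}{2} \left(-4\right)\right) \left(-18\right) = \left(-1 + \frac{1}{2} \left(-4\right)\right) \left(-18\right) = \left(-1 - 2\right) \left(-18\right) = \left(-3\right) \left(-18\right) = 54$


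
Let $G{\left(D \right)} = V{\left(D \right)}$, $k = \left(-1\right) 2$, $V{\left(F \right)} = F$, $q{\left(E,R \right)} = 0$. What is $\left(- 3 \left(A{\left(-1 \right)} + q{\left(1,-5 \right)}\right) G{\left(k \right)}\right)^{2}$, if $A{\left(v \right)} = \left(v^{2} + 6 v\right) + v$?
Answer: $1296$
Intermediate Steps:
$A{\left(v \right)} = v^{2} + 7 v$
$k = -2$
$G{\left(D \right)} = D$
$\left(- 3 \left(A{\left(-1 \right)} + q{\left(1,-5 \right)}\right) G{\left(k \right)}\right)^{2} = \left(- 3 \left(- (7 - 1) + 0\right) \left(-2\right)\right)^{2} = \left(- 3 \left(\left(-1\right) 6 + 0\right) \left(-2\right)\right)^{2} = \left(- 3 \left(-6 + 0\right) \left(-2\right)\right)^{2} = \left(\left(-3\right) \left(-6\right) \left(-2\right)\right)^{2} = \left(18 \left(-2\right)\right)^{2} = \left(-36\right)^{2} = 1296$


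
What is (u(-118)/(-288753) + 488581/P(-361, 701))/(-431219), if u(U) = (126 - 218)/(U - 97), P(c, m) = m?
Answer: -30332034276503/18766395768683505 ≈ -0.0016163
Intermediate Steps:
u(U) = -92/(-97 + U)
(u(-118)/(-288753) + 488581/P(-361, 701))/(-431219) = (-92/(-97 - 118)/(-288753) + 488581/701)/(-431219) = (-92/(-215)*(-1/288753) + 488581*(1/701))*(-1/431219) = (-92*(-1/215)*(-1/288753) + 488581/701)*(-1/431219) = ((92/215)*(-1/288753) + 488581/701)*(-1/431219) = (-92/62081895 + 488581/701)*(-1/431219) = (30332034276503/43519408395)*(-1/431219) = -30332034276503/18766395768683505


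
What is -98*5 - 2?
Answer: -492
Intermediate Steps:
-98*5 - 2 = -490 - 2 = -492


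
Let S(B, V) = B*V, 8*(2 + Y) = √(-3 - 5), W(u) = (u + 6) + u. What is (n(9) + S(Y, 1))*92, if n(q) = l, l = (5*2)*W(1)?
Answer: 7176 + 23*I*√2 ≈ 7176.0 + 32.527*I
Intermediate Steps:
W(u) = 6 + 2*u (W(u) = (6 + u) + u = 6 + 2*u)
l = 80 (l = (5*2)*(6 + 2*1) = 10*(6 + 2) = 10*8 = 80)
n(q) = 80
Y = -2 + I*√2/4 (Y = -2 + √(-3 - 5)/8 = -2 + √(-8)/8 = -2 + (2*I*√2)/8 = -2 + I*√2/4 ≈ -2.0 + 0.35355*I)
(n(9) + S(Y, 1))*92 = (80 + (-2 + I*√2/4)*1)*92 = (80 + (-2 + I*√2/4))*92 = (78 + I*√2/4)*92 = 7176 + 23*I*√2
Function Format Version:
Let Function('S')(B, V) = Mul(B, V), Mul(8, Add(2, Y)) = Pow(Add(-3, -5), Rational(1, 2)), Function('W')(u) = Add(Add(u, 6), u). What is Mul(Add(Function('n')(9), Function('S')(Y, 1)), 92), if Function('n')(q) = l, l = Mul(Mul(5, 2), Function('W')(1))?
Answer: Add(7176, Mul(23, I, Pow(2, Rational(1, 2)))) ≈ Add(7176.0, Mul(32.527, I))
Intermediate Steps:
Function('W')(u) = Add(6, Mul(2, u)) (Function('W')(u) = Add(Add(6, u), u) = Add(6, Mul(2, u)))
l = 80 (l = Mul(Mul(5, 2), Add(6, Mul(2, 1))) = Mul(10, Add(6, 2)) = Mul(10, 8) = 80)
Function('n')(q) = 80
Y = Add(-2, Mul(Rational(1, 4), I, Pow(2, Rational(1, 2)))) (Y = Add(-2, Mul(Rational(1, 8), Pow(Add(-3, -5), Rational(1, 2)))) = Add(-2, Mul(Rational(1, 8), Pow(-8, Rational(1, 2)))) = Add(-2, Mul(Rational(1, 8), Mul(2, I, Pow(2, Rational(1, 2))))) = Add(-2, Mul(Rational(1, 4), I, Pow(2, Rational(1, 2)))) ≈ Add(-2.0000, Mul(0.35355, I)))
Mul(Add(Function('n')(9), Function('S')(Y, 1)), 92) = Mul(Add(80, Mul(Add(-2, Mul(Rational(1, 4), I, Pow(2, Rational(1, 2)))), 1)), 92) = Mul(Add(80, Add(-2, Mul(Rational(1, 4), I, Pow(2, Rational(1, 2))))), 92) = Mul(Add(78, Mul(Rational(1, 4), I, Pow(2, Rational(1, 2)))), 92) = Add(7176, Mul(23, I, Pow(2, Rational(1, 2))))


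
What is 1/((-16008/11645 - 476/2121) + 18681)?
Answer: 3528435/65909051951 ≈ 5.3535e-5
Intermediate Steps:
1/((-16008/11645 - 476/2121) + 18681) = 1/((-16008*1/11645 - 476*1/2121) + 18681) = 1/((-16008/11645 - 68/303) + 18681) = 1/(-5642284/3528435 + 18681) = 1/(65909051951/3528435) = 3528435/65909051951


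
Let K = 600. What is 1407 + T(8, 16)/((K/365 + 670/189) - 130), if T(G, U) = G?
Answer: 605692941/430505 ≈ 1406.9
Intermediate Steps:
1407 + T(8, 16)/((K/365 + 670/189) - 130) = 1407 + 8/((600/365 + 670/189) - 130) = 1407 + 8/((600*(1/365) + 670*(1/189)) - 130) = 1407 + 8/((120/73 + 670/189) - 130) = 1407 + 8/(71590/13797 - 130) = 1407 + 8/(-1722020/13797) = 1407 + 8*(-13797/1722020) = 1407 - 27594/430505 = 605692941/430505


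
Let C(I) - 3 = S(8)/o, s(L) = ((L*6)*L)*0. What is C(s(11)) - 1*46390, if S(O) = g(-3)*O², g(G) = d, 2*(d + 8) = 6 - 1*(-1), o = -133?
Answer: -6169183/133 ≈ -46385.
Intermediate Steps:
d = -9/2 (d = -8 + (6 - 1*(-1))/2 = -8 + (6 + 1)/2 = -8 + (½)*7 = -8 + 7/2 = -9/2 ≈ -4.5000)
g(G) = -9/2
s(L) = 0 (s(L) = ((6*L)*L)*0 = (6*L²)*0 = 0)
S(O) = -9*O²/2
C(I) = 687/133 (C(I) = 3 - 9/2*8²/(-133) = 3 - 9/2*64*(-1/133) = 3 - 288*(-1/133) = 3 + 288/133 = 687/133)
C(s(11)) - 1*46390 = 687/133 - 1*46390 = 687/133 - 46390 = -6169183/133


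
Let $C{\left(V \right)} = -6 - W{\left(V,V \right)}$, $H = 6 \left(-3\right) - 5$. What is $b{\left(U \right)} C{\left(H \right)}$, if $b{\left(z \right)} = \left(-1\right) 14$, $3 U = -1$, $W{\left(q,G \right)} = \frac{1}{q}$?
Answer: $\frac{1918}{23} \approx 83.391$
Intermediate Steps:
$U = - \frac{1}{3}$ ($U = \frac{1}{3} \left(-1\right) = - \frac{1}{3} \approx -0.33333$)
$b{\left(z \right)} = -14$
$H = -23$ ($H = -18 - 5 = -23$)
$C{\left(V \right)} = -6 - \frac{1}{V}$
$b{\left(U \right)} C{\left(H \right)} = - 14 \left(-6 - \frac{1}{-23}\right) = - 14 \left(-6 - - \frac{1}{23}\right) = - 14 \left(-6 + \frac{1}{23}\right) = \left(-14\right) \left(- \frac{137}{23}\right) = \frac{1918}{23}$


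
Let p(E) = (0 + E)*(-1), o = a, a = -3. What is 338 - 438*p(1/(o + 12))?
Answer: 1160/3 ≈ 386.67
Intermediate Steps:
o = -3
p(E) = -E (p(E) = E*(-1) = -E)
338 - 438*p(1/(o + 12)) = 338 - (-438)/(-3 + 12) = 338 - (-438)/9 = 338 - 438*(-⅑) = 338 + 146/3 = 1160/3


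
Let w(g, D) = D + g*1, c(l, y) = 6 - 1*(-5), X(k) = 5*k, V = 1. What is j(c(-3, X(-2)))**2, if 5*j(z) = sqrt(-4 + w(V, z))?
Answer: 8/25 ≈ 0.32000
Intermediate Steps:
c(l, y) = 11 (c(l, y) = 6 + 5 = 11)
w(g, D) = D + g
j(z) = sqrt(-3 + z)/5 (j(z) = sqrt(-4 + (z + 1))/5 = sqrt(-4 + (1 + z))/5 = sqrt(-3 + z)/5)
j(c(-3, X(-2)))**2 = (sqrt(-3 + 11)/5)**2 = (sqrt(8)/5)**2 = ((2*sqrt(2))/5)**2 = (2*sqrt(2)/5)**2 = 8/25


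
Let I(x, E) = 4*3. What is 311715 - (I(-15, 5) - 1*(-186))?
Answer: 311517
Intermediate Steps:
I(x, E) = 12
311715 - (I(-15, 5) - 1*(-186)) = 311715 - (12 - 1*(-186)) = 311715 - (12 + 186) = 311715 - 1*198 = 311715 - 198 = 311517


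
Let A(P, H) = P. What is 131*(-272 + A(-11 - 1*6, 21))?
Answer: -37859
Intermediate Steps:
131*(-272 + A(-11 - 1*6, 21)) = 131*(-272 + (-11 - 1*6)) = 131*(-272 + (-11 - 6)) = 131*(-272 - 17) = 131*(-289) = -37859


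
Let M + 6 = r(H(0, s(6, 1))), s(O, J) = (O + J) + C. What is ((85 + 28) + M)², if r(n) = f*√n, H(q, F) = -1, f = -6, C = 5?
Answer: 11413 - 1284*I ≈ 11413.0 - 1284.0*I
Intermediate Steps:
s(O, J) = 5 + J + O (s(O, J) = (O + J) + 5 = (J + O) + 5 = 5 + J + O)
r(n) = -6*√n
M = -6 - 6*I ≈ -6.0 - 6.0*I
((85 + 28) + M)² = ((85 + 28) + (-6 - 6*I))² = (113 + (-6 - 6*I))² = (107 - 6*I)²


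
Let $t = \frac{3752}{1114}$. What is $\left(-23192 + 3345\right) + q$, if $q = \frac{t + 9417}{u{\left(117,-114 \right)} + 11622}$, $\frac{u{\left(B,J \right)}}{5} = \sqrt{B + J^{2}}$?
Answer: $- \frac{496497918903257}{25017294621} - \frac{26235725 \sqrt{1457}}{25017294621} \approx -19846.0$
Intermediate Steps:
$u{\left(B,J \right)} = 5 \sqrt{B + J^{2}}$
$t = \frac{1876}{557}$ ($t = 3752 \cdot \frac{1}{1114} = \frac{1876}{557} \approx 3.368$)
$q = \frac{5247145}{557 \left(11622 + 15 \sqrt{1457}\right)}$ ($q = \frac{\frac{1876}{557} + 9417}{5 \sqrt{117 + \left(-114\right)^{2}} + 11622} = \frac{5247145}{557 \left(5 \sqrt{117 + 12996} + 11622\right)} = \frac{5247145}{557 \left(5 \sqrt{13113} + 11622\right)} = \frac{5247145}{557 \left(5 \cdot 3 \sqrt{1457} + 11622\right)} = \frac{5247145}{557 \left(15 \sqrt{1457} + 11622\right)} = \frac{5247145}{557 \left(11622 + 15 \sqrt{1457}\right)} \approx 0.77251$)
$\left(-23192 + 3345\right) + q = \left(-23192 + 3345\right) + \left(\frac{20327439730}{25017294621} - \frac{26235725 \sqrt{1457}}{25017294621}\right) = -19847 + \left(\frac{20327439730}{25017294621} - \frac{26235725 \sqrt{1457}}{25017294621}\right) = - \frac{496497918903257}{25017294621} - \frac{26235725 \sqrt{1457}}{25017294621}$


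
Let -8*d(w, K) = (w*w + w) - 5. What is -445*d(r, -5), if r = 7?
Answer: 22695/8 ≈ 2836.9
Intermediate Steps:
d(w, K) = 5/8 - w/8 - w²/8 (d(w, K) = -((w*w + w) - 5)/8 = -((w² + w) - 5)/8 = -((w + w²) - 5)/8 = -(-5 + w + w²)/8 = 5/8 - w/8 - w²/8)
-445*d(r, -5) = -445*(5/8 - ⅛*7 - ⅛*7²) = -445*(5/8 - 7/8 - ⅛*49) = -445*(5/8 - 7/8 - 49/8) = -445*(-51/8) = 22695/8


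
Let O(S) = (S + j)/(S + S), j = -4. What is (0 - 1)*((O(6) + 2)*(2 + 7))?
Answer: -39/2 ≈ -19.500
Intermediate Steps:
O(S) = (-4 + S)/(2*S) (O(S) = (S - 4)/(S + S) = (-4 + S)/((2*S)) = (-4 + S)*(1/(2*S)) = (-4 + S)/(2*S))
(0 - 1)*((O(6) + 2)*(2 + 7)) = (0 - 1)*(((½)*(-4 + 6)/6 + 2)*(2 + 7)) = -((½)*(⅙)*2 + 2)*9 = -(⅙ + 2)*9 = -13*9/6 = -1*39/2 = -39/2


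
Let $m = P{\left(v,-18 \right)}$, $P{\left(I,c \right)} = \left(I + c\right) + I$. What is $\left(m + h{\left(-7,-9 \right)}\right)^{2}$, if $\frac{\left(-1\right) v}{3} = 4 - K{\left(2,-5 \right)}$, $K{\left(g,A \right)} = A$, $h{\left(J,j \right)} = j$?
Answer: $6561$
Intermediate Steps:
$v = -27$ ($v = - 3 \left(4 - -5\right) = - 3 \left(4 + 5\right) = \left(-3\right) 9 = -27$)
$P{\left(I,c \right)} = c + 2 I$
$m = -72$ ($m = -18 + 2 \left(-27\right) = -18 - 54 = -72$)
$\left(m + h{\left(-7,-9 \right)}\right)^{2} = \left(-72 - 9\right)^{2} = \left(-81\right)^{2} = 6561$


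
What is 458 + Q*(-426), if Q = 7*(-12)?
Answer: 36242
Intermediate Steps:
Q = -84
458 + Q*(-426) = 458 - 84*(-426) = 458 + 35784 = 36242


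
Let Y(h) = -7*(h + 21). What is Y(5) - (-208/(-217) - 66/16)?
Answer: -310455/1736 ≈ -178.83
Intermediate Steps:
Y(h) = -147 - 7*h (Y(h) = -7*(21 + h) = -147 - 7*h)
Y(5) - (-208/(-217) - 66/16) = (-147 - 7*5) - (-208/(-217) - 66/16) = (-147 - 35) - (-208*(-1/217) - 66*1/16) = -182 - (208/217 - 33/8) = -182 - 1*(-5497/1736) = -182 + 5497/1736 = -310455/1736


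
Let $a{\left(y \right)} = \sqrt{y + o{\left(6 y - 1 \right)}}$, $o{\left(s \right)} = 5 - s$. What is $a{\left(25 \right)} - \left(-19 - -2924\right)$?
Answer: $-2905 + i \sqrt{119} \approx -2905.0 + 10.909 i$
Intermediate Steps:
$a{\left(y \right)} = \sqrt{6 - 5 y}$ ($a{\left(y \right)} = \sqrt{y - \left(-6 + 6 y\right)} = \sqrt{6 - 5 y}$)
$a{\left(25 \right)} - \left(-19 - -2924\right) = \sqrt{6 - 125} - \left(-19 - -2924\right) = \sqrt{6 - 125} - \left(-19 + 2924\right) = \sqrt{-119} - 2905 = i \sqrt{119} - 2905 = -2905 + i \sqrt{119}$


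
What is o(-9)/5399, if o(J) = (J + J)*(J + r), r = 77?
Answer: -1224/5399 ≈ -0.22671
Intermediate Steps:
o(J) = 2*J*(77 + J) (o(J) = (J + J)*(J + 77) = (2*J)*(77 + J) = 2*J*(77 + J))
o(-9)/5399 = (2*(-9)*(77 - 9))/5399 = (2*(-9)*68)*(1/5399) = -1224*1/5399 = -1224/5399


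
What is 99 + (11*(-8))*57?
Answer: -4917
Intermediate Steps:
99 + (11*(-8))*57 = 99 - 88*57 = 99 - 5016 = -4917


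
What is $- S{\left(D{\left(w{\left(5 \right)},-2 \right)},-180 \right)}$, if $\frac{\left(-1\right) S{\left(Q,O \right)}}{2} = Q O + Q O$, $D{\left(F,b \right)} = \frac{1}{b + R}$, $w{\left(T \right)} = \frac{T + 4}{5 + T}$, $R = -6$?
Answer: $90$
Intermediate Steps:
$w{\left(T \right)} = \frac{4 + T}{5 + T}$
$D{\left(F,b \right)} = \frac{1}{-6 + b}$ ($D{\left(F,b \right)} = \frac{1}{b - 6} = \frac{1}{-6 + b}$)
$S{\left(Q,O \right)} = - 4 O Q$ ($S{\left(Q,O \right)} = - 2 \left(Q O + Q O\right) = - 2 \left(O Q + O Q\right) = - 2 \cdot 2 O Q = - 4 O Q$)
$- S{\left(D{\left(w{\left(5 \right)},-2 \right)},-180 \right)} = - \frac{\left(-4\right) \left(-180\right)}{-6 - 2} = - \frac{\left(-4\right) \left(-180\right)}{-8} = - \frac{\left(-4\right) \left(-180\right) \left(-1\right)}{8} = \left(-1\right) \left(-90\right) = 90$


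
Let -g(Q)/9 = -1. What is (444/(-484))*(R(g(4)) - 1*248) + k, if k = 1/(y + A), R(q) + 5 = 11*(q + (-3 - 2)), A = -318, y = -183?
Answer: 1056598/5511 ≈ 191.73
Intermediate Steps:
g(Q) = 9 (g(Q) = -9*(-1) = 9)
R(q) = -60 + 11*q (R(q) = -5 + 11*(q + (-3 - 2)) = -5 + 11*(q - 5) = -5 + 11*(-5 + q) = -5 + (-55 + 11*q) = -60 + 11*q)
k = -1/501 (k = 1/(-183 - 318) = 1/(-501) = -1/501 ≈ -0.0019960)
(444/(-484))*(R(g(4)) - 1*248) + k = (444/(-484))*((-60 + 11*9) - 1*248) - 1/501 = (444*(-1/484))*((-60 + 99) - 248) - 1/501 = -111*(39 - 248)/121 - 1/501 = -111/121*(-209) - 1/501 = 2109/11 - 1/501 = 1056598/5511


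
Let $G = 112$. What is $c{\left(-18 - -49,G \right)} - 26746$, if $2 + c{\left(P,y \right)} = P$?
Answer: $-26717$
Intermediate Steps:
$c{\left(P,y \right)} = -2 + P$
$c{\left(-18 - -49,G \right)} - 26746 = \left(-2 - -31\right) - 26746 = \left(-2 + \left(-18 + 49\right)\right) - 26746 = \left(-2 + 31\right) - 26746 = 29 - 26746 = -26717$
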